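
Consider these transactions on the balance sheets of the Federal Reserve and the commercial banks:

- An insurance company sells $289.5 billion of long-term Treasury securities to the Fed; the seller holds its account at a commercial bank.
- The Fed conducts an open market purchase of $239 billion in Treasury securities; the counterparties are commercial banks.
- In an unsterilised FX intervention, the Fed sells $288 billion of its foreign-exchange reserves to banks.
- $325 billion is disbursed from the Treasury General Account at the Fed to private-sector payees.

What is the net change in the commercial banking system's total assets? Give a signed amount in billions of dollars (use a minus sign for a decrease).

+$614.5 billion

Fed balance sheet:
  Assets:      Securities +$528.5B, Foreign assets −$288B
  Liabilities: Bank reserves +$565.5B, Government deposits −$325B
Commercial banking system:
  Assets:      Reserves at CB +$565.5B, Securities −$239B, Foreign assets +$288B
  Liabilities: Checkable deposits +$614.5B
Change in total bank assets = +$614.5 billion.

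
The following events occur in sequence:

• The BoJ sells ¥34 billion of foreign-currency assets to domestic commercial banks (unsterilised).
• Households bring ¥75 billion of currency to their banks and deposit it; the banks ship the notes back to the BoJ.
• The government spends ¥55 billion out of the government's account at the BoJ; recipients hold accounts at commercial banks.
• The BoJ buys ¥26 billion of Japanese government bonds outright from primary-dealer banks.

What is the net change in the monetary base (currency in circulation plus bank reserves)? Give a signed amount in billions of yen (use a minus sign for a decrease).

+¥47 billion

BoJ balance sheet:
  Assets:      Securities +¥26B, Foreign assets −¥34B
  Liabilities: Bank reserves +¥122B, Currency in circulation −¥75B, Government deposits −¥55B
Commercial banking system:
  Assets:      Reserves at CB +¥122B, Securities −¥26B, Foreign assets +¥34B
  Liabilities: Checkable deposits +¥130B
Monetary base = currency + reserves: −¥75B + (+¥122B) = +¥47 billion.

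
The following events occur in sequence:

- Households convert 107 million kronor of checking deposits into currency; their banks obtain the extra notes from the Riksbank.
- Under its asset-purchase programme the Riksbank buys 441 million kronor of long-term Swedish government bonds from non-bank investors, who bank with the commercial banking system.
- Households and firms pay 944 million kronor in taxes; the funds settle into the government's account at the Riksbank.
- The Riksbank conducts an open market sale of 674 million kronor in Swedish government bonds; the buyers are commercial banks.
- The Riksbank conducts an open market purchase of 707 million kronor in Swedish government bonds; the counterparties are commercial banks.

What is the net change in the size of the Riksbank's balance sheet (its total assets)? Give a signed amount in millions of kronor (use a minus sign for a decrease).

Currency withdrawal 107 million kronor: only the composition of liabilities changes → 0.
Asset purchase (from non-banks) 441 million kronor: a Riksbank asset is acquired → +441M.
Government account inflow 944 million kronor: only the composition of liabilities changes → 0.
OMO sale (to banks) 674 million kronor: a Riksbank asset is shed → −674M.
OMO purchase (from banks) 707 million kronor: a Riksbank asset is acquired → +707M.
Net: 0 + 441 + 0 − 674 + 707 = +474 million.

+474 million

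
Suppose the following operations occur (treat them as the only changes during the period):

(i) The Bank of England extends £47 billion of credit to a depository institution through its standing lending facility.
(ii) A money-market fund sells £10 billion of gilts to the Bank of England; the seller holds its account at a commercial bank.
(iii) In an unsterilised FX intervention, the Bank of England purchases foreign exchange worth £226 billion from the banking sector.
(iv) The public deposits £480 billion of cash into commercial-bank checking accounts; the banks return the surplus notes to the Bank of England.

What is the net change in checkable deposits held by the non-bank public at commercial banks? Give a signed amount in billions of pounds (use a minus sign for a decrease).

+£490 billion

Discount-window loan £47 billion: the counterparty is a bank, so public deposits are unchanged → 0.
Asset purchase (from non-banks) £10 billion: non-bank counterparties' bank balances rise → +£10B.
FX purchase £226 billion: the counterparty is a bank, so public deposits are unchanged → 0.
Currency deposit £480 billion: non-bank counterparties' bank balances rise → +£480B.
Net: 0 + 10 + 0 + 480 = +£490 billion.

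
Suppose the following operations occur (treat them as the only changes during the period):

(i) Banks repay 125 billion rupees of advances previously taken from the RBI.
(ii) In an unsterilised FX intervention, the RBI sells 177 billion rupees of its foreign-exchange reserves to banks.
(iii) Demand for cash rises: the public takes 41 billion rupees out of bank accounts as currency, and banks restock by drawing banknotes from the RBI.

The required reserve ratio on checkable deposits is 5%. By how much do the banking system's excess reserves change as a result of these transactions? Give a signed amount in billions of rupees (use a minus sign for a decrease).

Discount-window repayment 125 billion rupees: reserves −125B, deposits 0.
FX sale 177 billion rupees: reserves −177B, deposits 0.
Currency withdrawal 41 billion rupees: reserves −41B, deposits −41B.
Totals: Δreserves = −343B, Δdeposits = −41B.
Δrequired reserves = 5% × −41B = −2.05B.
Δexcess reserves = Δreserves − Δrequired = −343B − (−2.05B) = -340.95 billion.

-340.95 billion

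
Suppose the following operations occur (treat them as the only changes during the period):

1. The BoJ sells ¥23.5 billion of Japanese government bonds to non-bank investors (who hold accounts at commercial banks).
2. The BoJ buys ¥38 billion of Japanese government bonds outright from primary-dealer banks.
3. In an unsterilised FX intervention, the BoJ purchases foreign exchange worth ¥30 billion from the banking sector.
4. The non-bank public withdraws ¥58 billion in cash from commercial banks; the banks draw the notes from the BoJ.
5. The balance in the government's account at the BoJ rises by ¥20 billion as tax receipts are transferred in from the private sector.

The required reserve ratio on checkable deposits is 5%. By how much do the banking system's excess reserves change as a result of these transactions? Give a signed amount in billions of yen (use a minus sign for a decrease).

Asset sale (to non-banks) ¥23.5 billion: reserves −¥23.5B, deposits −¥23.5B.
OMO purchase (from banks) ¥38 billion: reserves +¥38B, deposits 0.
FX purchase ¥30 billion: reserves +¥30B, deposits 0.
Currency withdrawal ¥58 billion: reserves −¥58B, deposits −¥58B.
Government account inflow ¥20 billion: reserves −¥20B, deposits −¥20B.
Totals: Δreserves = −¥33.5B, Δdeposits = −¥101.5B.
Δrequired reserves = 5% × −¥101.5B = −¥5.075B.
Δexcess reserves = Δreserves − Δrequired = −¥33.5B − (−¥5.075B) = -¥28.425 billion.

-¥28.425 billion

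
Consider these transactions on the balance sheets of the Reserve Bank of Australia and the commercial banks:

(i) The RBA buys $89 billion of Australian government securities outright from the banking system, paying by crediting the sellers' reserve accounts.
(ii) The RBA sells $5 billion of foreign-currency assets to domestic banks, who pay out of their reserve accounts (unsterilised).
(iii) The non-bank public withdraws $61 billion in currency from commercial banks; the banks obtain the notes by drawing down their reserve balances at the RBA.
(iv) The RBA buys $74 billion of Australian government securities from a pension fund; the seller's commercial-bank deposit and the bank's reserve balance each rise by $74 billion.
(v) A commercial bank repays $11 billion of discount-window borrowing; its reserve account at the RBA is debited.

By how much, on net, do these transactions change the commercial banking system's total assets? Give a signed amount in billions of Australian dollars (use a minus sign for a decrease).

+$2 billion

RBA balance sheet:
  Assets:      Securities +$163B, Loans to banks −$11B, Foreign assets −$5B
  Liabilities: Bank reserves +$86B, Currency in circulation +$61B
Commercial banking system:
  Assets:      Reserves at CB +$86B, Securities −$89B, Foreign assets +$5B
  Liabilities: Checkable deposits +$13B, Borrowings from CB −$11B
Change in total bank assets = +$2 billion.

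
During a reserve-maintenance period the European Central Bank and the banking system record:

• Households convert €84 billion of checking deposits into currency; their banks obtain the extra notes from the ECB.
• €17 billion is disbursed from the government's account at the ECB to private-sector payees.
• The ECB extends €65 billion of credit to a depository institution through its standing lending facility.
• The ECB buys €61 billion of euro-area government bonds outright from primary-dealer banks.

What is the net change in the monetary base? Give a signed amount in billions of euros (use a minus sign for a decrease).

ECB balance sheet:
  Assets:      Securities +€61B, Loans to banks +€65B
  Liabilities: Bank reserves +€59B, Currency in circulation +€84B, Government deposits −€17B
Commercial banking system:
  Assets:      Reserves at CB +€59B, Securities −€61B
  Liabilities: Checkable deposits −€67B, Borrowings from CB +€65B
Monetary base = currency + reserves: +€84B + (+€59B) = +€143 billion.

+€143 billion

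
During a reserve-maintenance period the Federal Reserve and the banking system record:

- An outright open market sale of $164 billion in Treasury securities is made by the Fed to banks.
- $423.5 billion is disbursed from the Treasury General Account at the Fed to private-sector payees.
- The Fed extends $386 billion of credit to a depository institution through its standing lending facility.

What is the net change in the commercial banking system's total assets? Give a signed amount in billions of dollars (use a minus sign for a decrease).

OMO sale (to banks) $164 billion: just an asset swap on bank balance sheets → 0.
Government spending $423.5 billion: bank balance sheets expand → +$423.5B.
Discount-window loan $386 billion: bank balance sheets expand → +$386B.
Net: 0 + 423.5 + 386 = +$809.5 billion.

+$809.5 billion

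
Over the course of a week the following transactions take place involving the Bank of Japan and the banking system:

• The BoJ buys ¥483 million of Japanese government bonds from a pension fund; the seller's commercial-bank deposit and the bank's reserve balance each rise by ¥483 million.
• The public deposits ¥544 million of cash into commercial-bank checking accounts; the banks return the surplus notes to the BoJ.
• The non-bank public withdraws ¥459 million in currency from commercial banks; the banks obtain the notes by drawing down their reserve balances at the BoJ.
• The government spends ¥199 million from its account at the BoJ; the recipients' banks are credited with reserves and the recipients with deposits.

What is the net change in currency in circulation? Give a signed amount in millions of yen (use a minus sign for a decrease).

-¥85 million

BoJ balance sheet:
  Assets:      Securities +¥483M
  Liabilities: Bank reserves +¥767M, Currency in circulation −¥85M, Government deposits −¥199M
So the change in currency in circulation is -¥85 million.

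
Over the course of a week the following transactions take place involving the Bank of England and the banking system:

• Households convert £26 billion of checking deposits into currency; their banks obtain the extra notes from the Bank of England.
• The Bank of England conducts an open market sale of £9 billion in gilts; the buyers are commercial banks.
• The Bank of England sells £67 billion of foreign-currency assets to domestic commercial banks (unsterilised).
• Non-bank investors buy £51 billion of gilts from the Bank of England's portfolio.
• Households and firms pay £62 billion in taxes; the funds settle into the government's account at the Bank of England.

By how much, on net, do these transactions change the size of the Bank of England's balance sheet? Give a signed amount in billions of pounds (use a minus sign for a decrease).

-£127 billion

Currency withdrawal £26 billion: only the composition of liabilities changes → 0.
OMO sale (to banks) £9 billion: a Bank of England asset is shed → −£9B.
FX sale £67 billion: a Bank of England asset is shed → −£67B.
Asset sale (to non-banks) £51 billion: a Bank of England asset is shed → −£51B.
Government account inflow £62 billion: only the composition of liabilities changes → 0.
Net: 0 − 9 − 67 − 51 + 0 = -£127 billion.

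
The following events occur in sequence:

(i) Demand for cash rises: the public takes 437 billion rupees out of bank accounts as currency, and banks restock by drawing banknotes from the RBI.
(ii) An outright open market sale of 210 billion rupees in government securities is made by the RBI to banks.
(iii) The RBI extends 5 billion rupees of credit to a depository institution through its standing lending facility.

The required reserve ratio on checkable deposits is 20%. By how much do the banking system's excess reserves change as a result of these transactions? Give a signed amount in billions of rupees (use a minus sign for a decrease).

Currency withdrawal 437 billion rupees: reserves −437B, deposits −437B.
OMO sale (to banks) 210 billion rupees: reserves −210B, deposits 0.
Discount-window loan 5 billion rupees: reserves +5B, deposits 0.
Totals: Δreserves = −642B, Δdeposits = −437B.
Δrequired reserves = 20% × −437B = −87.4B.
Δexcess reserves = Δreserves − Δrequired = −642B − (−87.4B) = -554.6 billion.

-554.6 billion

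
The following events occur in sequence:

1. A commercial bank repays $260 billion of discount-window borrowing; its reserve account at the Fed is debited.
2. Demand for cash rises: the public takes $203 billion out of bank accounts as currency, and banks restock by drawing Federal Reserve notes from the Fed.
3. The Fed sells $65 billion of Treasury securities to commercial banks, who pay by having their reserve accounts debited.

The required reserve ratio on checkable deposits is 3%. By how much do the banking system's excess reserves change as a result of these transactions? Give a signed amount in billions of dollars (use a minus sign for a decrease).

Discount-window repayment $260 billion: reserves −$260B, deposits 0.
Currency withdrawal $203 billion: reserves −$203B, deposits −$203B.
OMO sale (to banks) $65 billion: reserves −$65B, deposits 0.
Totals: Δreserves = −$528B, Δdeposits = −$203B.
Δrequired reserves = 3% × −$203B = −$6.09B.
Δexcess reserves = Δreserves − Δrequired = −$528B − (−$6.09B) = -$521.91 billion.

-$521.91 billion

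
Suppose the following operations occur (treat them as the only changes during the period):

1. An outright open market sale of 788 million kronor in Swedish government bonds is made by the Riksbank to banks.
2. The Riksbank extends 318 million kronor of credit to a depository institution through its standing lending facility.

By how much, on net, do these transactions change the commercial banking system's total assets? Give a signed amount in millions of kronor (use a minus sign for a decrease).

Riksbank balance sheet:
  Assets:      Securities −788M, Loans to banks +318M
  Liabilities: Bank reserves −470M
Commercial banking system:
  Assets:      Reserves at CB −470M, Securities +788M
  Liabilities: Borrowings from CB +318M
Change in total bank assets = +318 million.

+318 million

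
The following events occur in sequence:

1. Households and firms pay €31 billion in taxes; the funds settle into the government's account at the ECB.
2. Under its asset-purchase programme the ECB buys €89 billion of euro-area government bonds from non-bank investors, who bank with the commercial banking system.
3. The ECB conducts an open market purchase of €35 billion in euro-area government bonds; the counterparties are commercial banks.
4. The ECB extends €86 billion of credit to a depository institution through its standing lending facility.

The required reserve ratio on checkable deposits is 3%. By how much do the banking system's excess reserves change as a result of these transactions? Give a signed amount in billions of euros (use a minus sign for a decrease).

+€177.26 billion

Government account inflow €31 billion: reserves −€31B, deposits −€31B.
Asset purchase (from non-banks) €89 billion: reserves +€89B, deposits +€89B.
OMO purchase (from banks) €35 billion: reserves +€35B, deposits 0.
Discount-window loan €86 billion: reserves +€86B, deposits 0.
Totals: Δreserves = +€179B, Δdeposits = +€58B.
Δrequired reserves = 3% × +€58B = +€1.74B.
Δexcess reserves = Δreserves − Δrequired = +€179B − (+€1.74B) = +€177.26 billion.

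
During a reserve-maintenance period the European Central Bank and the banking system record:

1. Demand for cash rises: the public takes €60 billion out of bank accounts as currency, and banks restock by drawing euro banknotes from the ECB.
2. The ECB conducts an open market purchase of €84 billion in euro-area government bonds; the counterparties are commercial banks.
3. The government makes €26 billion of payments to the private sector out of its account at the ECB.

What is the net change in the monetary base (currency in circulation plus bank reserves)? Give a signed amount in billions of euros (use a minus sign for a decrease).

ECB balance sheet:
  Assets:      Securities +€84B
  Liabilities: Bank reserves +€50B, Currency in circulation +€60B, Government deposits −€26B
Monetary base = currency + reserves: +€60B + (+€50B) = +€110 billion.

+€110 billion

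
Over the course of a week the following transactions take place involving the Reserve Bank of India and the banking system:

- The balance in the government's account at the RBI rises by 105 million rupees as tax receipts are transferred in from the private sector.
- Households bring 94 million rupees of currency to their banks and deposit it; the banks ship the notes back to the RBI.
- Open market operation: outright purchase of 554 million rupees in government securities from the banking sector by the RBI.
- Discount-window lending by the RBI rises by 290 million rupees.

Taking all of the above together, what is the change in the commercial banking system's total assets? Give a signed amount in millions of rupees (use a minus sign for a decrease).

Government account inflow 105 million rupees: bank balance sheets shrink → −105M.
Currency deposit 94 million rupees: bank balance sheets expand → +94M.
OMO purchase (from banks) 554 million rupees: just an asset swap on bank balance sheets → 0.
Discount-window loan 290 million rupees: bank balance sheets expand → +290M.
Net: −105 + 94 + 0 + 290 = +279 million.

+279 million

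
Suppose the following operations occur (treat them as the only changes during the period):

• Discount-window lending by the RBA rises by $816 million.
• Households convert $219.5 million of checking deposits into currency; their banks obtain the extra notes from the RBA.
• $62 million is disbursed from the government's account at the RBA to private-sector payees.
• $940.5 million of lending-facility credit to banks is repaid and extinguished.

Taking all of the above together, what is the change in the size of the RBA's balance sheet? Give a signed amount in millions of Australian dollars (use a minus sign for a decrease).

Discount-window loan $816 million: an RBA asset is acquired → +$816M.
Currency withdrawal $219.5 million: only the composition of liabilities changes → 0.
Government spending $62 million: only the composition of liabilities changes → 0.
Discount-window repayment $940.5 million: an RBA asset is shed → −$940.5M.
Net: 816 + 0 + 0 − 940.5 = -$124.5 million.

-$124.5 million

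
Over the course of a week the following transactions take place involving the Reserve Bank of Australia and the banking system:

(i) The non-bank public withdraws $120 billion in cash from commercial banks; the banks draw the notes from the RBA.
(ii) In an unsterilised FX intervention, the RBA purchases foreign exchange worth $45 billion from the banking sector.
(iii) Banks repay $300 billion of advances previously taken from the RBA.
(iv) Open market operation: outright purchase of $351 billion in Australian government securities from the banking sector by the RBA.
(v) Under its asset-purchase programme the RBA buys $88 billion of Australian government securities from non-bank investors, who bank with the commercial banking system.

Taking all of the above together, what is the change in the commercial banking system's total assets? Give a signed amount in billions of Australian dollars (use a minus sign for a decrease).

-$332 billion

Currency withdrawal $120 billion: bank balance sheets shrink → −$120B.
FX purchase $45 billion: just an asset swap on bank balance sheets → 0.
Discount-window repayment $300 billion: bank balance sheets shrink → −$300B.
OMO purchase (from banks) $351 billion: just an asset swap on bank balance sheets → 0.
Asset purchase (from non-banks) $88 billion: bank balance sheets expand → +$88B.
Net: −120 + 0 − 300 + 0 + 88 = -$332 billion.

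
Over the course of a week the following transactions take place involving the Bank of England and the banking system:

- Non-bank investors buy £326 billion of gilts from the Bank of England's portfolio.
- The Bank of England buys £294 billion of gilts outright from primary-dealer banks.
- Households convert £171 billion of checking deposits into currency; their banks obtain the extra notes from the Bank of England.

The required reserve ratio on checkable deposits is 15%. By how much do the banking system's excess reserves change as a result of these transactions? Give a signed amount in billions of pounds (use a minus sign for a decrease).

-£128.45 billion

Asset sale (to non-banks) £326 billion: reserves −£326B, deposits −£326B.
OMO purchase (from banks) £294 billion: reserves +£294B, deposits 0.
Currency withdrawal £171 billion: reserves −£171B, deposits −£171B.
Totals: Δreserves = −£203B, Δdeposits = −£497B.
Δrequired reserves = 15% × −£497B = −£74.55B.
Δexcess reserves = Δreserves − Δrequired = −£203B − (−£74.55B) = -£128.45 billion.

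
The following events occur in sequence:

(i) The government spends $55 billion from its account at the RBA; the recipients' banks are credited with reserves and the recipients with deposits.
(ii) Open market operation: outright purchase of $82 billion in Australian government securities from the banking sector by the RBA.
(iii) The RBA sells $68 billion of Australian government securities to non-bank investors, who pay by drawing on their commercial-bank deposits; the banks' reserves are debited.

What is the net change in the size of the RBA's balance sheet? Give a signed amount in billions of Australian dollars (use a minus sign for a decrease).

RBA balance sheet:
  Assets:      Securities +$14B
  Liabilities: Bank reserves +$69B, Government deposits −$55B
Commercial banking system:
  Assets:      Reserves at CB +$69B, Securities −$82B
  Liabilities: Checkable deposits −$13B
Change in total RBA assets = +$14 billion.

+$14 billion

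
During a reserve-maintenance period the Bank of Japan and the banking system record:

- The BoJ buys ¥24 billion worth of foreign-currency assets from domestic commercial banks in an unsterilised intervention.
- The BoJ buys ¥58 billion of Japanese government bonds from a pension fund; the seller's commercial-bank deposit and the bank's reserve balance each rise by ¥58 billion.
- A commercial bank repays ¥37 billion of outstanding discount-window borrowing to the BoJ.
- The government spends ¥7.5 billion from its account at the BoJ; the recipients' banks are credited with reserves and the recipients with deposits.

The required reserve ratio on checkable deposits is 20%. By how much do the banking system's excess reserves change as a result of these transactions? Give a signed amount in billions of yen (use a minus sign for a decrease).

FX purchase ¥24 billion: reserves +¥24B, deposits 0.
Asset purchase (from non-banks) ¥58 billion: reserves +¥58B, deposits +¥58B.
Discount-window repayment ¥37 billion: reserves −¥37B, deposits 0.
Government spending ¥7.5 billion: reserves +¥7.5B, deposits +¥7.5B.
Totals: Δreserves = +¥52.5B, Δdeposits = +¥65.5B.
Δrequired reserves = 20% × +¥65.5B = +¥13.1B.
Δexcess reserves = Δreserves − Δrequired = +¥52.5B − (+¥13.1B) = +¥39.4 billion.

+¥39.4 billion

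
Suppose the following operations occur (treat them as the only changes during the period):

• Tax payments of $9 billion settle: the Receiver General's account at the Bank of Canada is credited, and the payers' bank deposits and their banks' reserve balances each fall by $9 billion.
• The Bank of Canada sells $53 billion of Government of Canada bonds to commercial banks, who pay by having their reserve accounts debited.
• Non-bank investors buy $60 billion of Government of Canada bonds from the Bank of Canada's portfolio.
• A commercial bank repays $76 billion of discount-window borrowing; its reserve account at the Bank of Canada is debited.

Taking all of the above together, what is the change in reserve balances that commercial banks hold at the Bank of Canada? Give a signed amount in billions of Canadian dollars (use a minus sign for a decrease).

Bank of Canada balance sheet:
  Assets:      Securities −$113B, Loans to banks −$76B
  Liabilities: Bank reserves −$198B, Government deposits +$9B
So the change in reserve balances that commercial banks hold at the Bank of Canada is -$198 billion.

-$198 billion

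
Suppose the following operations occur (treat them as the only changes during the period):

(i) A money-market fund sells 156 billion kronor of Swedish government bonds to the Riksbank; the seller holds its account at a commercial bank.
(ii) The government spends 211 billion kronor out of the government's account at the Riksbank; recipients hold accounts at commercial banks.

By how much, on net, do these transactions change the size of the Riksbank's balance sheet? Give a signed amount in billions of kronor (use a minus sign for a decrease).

Asset purchase (from non-banks) 156 billion kronor: a Riksbank asset is acquired → +156B.
Government spending 211 billion kronor: only the composition of liabilities changes → 0.
Net: 156 + 0 = +156 billion.

+156 billion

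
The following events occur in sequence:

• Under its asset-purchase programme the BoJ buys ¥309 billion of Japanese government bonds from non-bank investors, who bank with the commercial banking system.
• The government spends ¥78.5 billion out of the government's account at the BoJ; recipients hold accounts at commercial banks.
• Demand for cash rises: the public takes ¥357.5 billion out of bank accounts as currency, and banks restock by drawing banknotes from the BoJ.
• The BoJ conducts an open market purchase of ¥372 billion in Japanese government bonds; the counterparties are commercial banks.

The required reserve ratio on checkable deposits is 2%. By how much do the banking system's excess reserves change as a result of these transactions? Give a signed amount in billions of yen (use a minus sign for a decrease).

+¥401.4 billion

Asset purchase (from non-banks) ¥309 billion: reserves +¥309B, deposits +¥309B.
Government spending ¥78.5 billion: reserves +¥78.5B, deposits +¥78.5B.
Currency withdrawal ¥357.5 billion: reserves −¥357.5B, deposits −¥357.5B.
OMO purchase (from banks) ¥372 billion: reserves +¥372B, deposits 0.
Totals: Δreserves = +¥402B, Δdeposits = +¥30B.
Δrequired reserves = 2% × +¥30B = +¥0.6B.
Δexcess reserves = Δreserves − Δrequired = +¥402B − (+¥0.6B) = +¥401.4 billion.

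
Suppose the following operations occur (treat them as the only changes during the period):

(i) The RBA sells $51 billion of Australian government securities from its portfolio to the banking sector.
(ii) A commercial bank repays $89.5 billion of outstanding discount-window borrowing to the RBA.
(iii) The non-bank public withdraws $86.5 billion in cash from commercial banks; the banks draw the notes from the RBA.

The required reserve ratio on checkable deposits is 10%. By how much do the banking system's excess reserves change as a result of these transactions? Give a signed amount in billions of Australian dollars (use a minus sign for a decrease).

OMO sale (to banks) $51 billion: reserves −$51B, deposits 0.
Discount-window repayment $89.5 billion: reserves −$89.5B, deposits 0.
Currency withdrawal $86.5 billion: reserves −$86.5B, deposits −$86.5B.
Totals: Δreserves = −$227B, Δdeposits = −$86.5B.
Δrequired reserves = 10% × −$86.5B = −$8.65B.
Δexcess reserves = Δreserves − Δrequired = −$227B − (−$8.65B) = -$218.35 billion.

-$218.35 billion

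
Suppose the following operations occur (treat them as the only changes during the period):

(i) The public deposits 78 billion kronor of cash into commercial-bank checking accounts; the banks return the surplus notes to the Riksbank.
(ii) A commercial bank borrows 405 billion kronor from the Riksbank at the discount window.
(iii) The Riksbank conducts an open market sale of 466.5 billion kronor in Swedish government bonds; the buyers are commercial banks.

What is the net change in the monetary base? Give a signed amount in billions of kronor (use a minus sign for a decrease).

Currency deposit 78 billion kronor: just a shift between currency and reserves — both are base money → 0.
Discount-window loan 405 billion kronor: Riksbank balance sheet expands → +405B.
OMO sale (to banks) 466.5 billion kronor: Riksbank balance sheet contracts → −466.5B.
Net: 0 + 405 − 466.5 = -61.5 billion.

-61.5 billion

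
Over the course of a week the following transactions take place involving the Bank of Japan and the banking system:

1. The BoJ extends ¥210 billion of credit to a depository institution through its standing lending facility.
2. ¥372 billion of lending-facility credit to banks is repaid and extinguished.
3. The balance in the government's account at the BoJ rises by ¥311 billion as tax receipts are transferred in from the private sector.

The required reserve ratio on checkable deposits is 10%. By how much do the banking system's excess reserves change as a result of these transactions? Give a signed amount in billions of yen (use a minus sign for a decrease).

-¥441.9 billion

Discount-window loan ¥210 billion: reserves +¥210B, deposits 0.
Discount-window repayment ¥372 billion: reserves −¥372B, deposits 0.
Government account inflow ¥311 billion: reserves −¥311B, deposits −¥311B.
Totals: Δreserves = −¥473B, Δdeposits = −¥311B.
Δrequired reserves = 10% × −¥311B = −¥31.1B.
Δexcess reserves = Δreserves − Δrequired = −¥473B − (−¥31.1B) = -¥441.9 billion.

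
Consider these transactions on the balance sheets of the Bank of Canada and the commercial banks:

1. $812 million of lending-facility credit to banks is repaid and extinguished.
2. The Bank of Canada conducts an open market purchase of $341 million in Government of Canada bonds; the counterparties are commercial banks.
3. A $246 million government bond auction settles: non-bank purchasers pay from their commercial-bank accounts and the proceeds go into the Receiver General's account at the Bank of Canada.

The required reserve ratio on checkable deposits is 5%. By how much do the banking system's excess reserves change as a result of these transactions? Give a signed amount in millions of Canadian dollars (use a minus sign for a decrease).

Discount-window repayment $812 million: reserves −$812M, deposits 0.
OMO purchase (from banks) $341 million: reserves +$341M, deposits 0.
Government account inflow $246 million: reserves −$246M, deposits −$246M.
Totals: Δreserves = −$717M, Δdeposits = −$246M.
Δrequired reserves = 5% × −$246M = −$12.3M.
Δexcess reserves = Δreserves − Δrequired = −$717M − (−$12.3M) = -$704.7 million.

-$704.7 million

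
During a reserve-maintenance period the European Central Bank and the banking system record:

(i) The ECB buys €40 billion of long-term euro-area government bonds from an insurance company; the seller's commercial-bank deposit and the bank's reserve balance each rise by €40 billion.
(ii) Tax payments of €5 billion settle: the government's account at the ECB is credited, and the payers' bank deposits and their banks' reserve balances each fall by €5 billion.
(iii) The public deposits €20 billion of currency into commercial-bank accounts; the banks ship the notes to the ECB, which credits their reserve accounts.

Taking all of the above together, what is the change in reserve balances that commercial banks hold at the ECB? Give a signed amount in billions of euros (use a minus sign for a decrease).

ECB balance sheet:
  Assets:      Securities +€40B
  Liabilities: Bank reserves +€55B, Currency in circulation −€20B, Government deposits +€5B
Commercial banking system:
  Assets:      Reserves at CB +€55B
  Liabilities: Checkable deposits +€55B
So the change in reserve balances that commercial banks hold at the ECB is +€55 billion.

+€55 billion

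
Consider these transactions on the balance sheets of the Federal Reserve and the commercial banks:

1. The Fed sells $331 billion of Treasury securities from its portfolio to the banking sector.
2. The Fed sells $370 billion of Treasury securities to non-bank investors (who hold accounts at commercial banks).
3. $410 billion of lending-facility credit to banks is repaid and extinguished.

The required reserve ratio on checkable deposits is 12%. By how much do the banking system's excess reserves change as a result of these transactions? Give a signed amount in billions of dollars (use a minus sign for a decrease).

-$1066.6 billion

OMO sale (to banks) $331 billion: reserves −$331B, deposits 0.
Asset sale (to non-banks) $370 billion: reserves −$370B, deposits −$370B.
Discount-window repayment $410 billion: reserves −$410B, deposits 0.
Totals: Δreserves = −$1111B, Δdeposits = −$370B.
Δrequired reserves = 12% × −$370B = −$44.4B.
Δexcess reserves = Δreserves − Δrequired = −$1111B − (−$44.4B) = -$1066.6 billion.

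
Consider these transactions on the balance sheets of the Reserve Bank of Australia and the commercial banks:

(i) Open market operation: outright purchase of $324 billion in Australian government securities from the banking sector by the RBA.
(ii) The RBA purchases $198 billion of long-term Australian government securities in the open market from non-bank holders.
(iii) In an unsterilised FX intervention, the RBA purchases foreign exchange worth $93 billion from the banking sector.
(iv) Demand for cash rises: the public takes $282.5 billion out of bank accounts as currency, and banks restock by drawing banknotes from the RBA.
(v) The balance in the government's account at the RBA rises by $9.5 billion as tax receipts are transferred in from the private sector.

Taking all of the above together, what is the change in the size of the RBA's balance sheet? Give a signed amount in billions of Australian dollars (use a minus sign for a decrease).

OMO purchase (from banks) $324 billion: an RBA asset is acquired → +$324B.
Asset purchase (from non-banks) $198 billion: an RBA asset is acquired → +$198B.
FX purchase $93 billion: an RBA asset is acquired → +$93B.
Currency withdrawal $282.5 billion: only the composition of liabilities changes → 0.
Government account inflow $9.5 billion: only the composition of liabilities changes → 0.
Net: 324 + 198 + 93 + 0 + 0 = +$615 billion.

+$615 billion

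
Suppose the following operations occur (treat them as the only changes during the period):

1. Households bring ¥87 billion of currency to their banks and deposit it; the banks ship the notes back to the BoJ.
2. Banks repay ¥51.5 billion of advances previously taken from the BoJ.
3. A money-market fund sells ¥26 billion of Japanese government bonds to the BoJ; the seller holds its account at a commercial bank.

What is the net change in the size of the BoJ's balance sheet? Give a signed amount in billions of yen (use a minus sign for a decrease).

-¥25.5 billion

Currency deposit ¥87 billion: only the composition of liabilities changes → 0.
Discount-window repayment ¥51.5 billion: a BoJ asset is shed → −¥51.5B.
Asset purchase (from non-banks) ¥26 billion: a BoJ asset is acquired → +¥26B.
Net: 0 − 51.5 + 26 = -¥25.5 billion.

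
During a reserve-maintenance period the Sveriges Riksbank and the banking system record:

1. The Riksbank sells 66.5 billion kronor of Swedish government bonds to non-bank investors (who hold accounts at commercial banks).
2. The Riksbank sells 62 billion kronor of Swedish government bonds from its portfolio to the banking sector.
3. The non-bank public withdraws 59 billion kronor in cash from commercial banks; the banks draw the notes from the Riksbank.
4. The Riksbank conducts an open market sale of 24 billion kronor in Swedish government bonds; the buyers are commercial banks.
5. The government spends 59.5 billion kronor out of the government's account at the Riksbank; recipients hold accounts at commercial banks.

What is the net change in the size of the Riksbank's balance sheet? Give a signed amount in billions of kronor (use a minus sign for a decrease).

Asset sale (to non-banks) 66.5 billion kronor: a Riksbank asset is shed → −66.5B.
OMO sale (to banks) 62 billion kronor: a Riksbank asset is shed → −62B.
Currency withdrawal 59 billion kronor: only the composition of liabilities changes → 0.
OMO sale (to banks) 24 billion kronor: a Riksbank asset is shed → −24B.
Government spending 59.5 billion kronor: only the composition of liabilities changes → 0.
Net: −66.5 − 62 + 0 − 24 + 0 = -152.5 billion.

-152.5 billion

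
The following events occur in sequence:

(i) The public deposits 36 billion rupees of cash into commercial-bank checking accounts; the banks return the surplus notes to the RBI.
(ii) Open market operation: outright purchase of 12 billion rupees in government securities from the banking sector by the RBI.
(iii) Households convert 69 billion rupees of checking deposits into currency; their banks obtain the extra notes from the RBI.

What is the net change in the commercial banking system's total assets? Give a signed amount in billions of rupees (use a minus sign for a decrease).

-33 billion

Currency deposit 36 billion rupees: bank balance sheets expand → +36B.
OMO purchase (from banks) 12 billion rupees: just an asset swap on bank balance sheets → 0.
Currency withdrawal 69 billion rupees: bank balance sheets shrink → −69B.
Net: 36 + 0 − 69 = -33 billion.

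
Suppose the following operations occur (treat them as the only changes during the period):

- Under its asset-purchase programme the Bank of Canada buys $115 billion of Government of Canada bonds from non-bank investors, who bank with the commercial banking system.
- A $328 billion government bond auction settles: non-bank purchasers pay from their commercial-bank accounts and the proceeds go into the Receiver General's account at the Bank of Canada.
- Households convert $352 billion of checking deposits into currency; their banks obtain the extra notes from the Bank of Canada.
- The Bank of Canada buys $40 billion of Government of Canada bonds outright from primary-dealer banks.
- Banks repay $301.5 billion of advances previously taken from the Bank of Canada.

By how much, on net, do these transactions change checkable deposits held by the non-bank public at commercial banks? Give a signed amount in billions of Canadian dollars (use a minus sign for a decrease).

Bank of Canada balance sheet:
  Assets:      Securities +$155B, Loans to banks −$301.5B
  Liabilities: Bank reserves −$826.5B, Currency in circulation +$352B, Government deposits +$328B
Commercial banking system:
  Assets:      Reserves at CB −$826.5B, Securities −$40B
  Liabilities: Checkable deposits −$565B, Borrowings from CB −$301.5B
So the change in checkable deposits held by the non-bank public at commercial banks is -$565 billion.

-$565 billion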